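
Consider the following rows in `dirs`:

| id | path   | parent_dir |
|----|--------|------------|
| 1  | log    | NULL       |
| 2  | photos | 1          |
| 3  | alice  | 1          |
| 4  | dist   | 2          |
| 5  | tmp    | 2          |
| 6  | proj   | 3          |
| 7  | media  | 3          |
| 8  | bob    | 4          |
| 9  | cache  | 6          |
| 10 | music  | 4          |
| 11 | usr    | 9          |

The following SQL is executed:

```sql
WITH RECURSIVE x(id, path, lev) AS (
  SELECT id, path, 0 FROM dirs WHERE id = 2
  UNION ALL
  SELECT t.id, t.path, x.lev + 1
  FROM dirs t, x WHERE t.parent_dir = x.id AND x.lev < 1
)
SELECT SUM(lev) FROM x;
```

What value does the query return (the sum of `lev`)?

2

Base: id=2 (photos) at lev 0.
Iteration 1: rows with parent_dir in {2} -> dist (id 4, lev 1), tmp (id 5, lev 1).
Iteration 2: lev < 1 fails for all current rows; recursion stops.
SUM(lev) = 0 + 1 + 1 = 2.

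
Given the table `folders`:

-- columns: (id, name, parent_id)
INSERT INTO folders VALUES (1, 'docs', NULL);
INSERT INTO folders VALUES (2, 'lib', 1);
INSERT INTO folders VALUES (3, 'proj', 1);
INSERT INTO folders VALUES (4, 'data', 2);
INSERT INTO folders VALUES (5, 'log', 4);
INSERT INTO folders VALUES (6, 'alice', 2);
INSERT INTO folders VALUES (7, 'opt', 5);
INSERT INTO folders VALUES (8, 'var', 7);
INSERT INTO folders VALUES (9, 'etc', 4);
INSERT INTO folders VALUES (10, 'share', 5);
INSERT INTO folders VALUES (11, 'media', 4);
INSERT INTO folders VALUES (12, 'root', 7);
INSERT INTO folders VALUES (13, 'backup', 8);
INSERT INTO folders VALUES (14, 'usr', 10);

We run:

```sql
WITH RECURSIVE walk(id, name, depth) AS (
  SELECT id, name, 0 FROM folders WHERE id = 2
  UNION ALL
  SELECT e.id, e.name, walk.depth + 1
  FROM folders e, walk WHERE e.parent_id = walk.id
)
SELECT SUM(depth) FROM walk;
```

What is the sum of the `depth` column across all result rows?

Base: id=2 (lib) at depth 0.
Iteration 1: rows with parent_id in {2} -> data (id 4, depth 1), alice (id 6, depth 1).
Iteration 2: rows with parent_id in {4,6} -> log (id 5, depth 2), etc (id 9, depth 2), media (id 11, depth 2).
Iteration 3: rows with parent_id in {5,9,11} -> opt (id 7, depth 3), share (id 10, depth 3).
Iteration 4: rows with parent_id in {7,10} -> var (id 8, depth 4), root (id 12, depth 4), usr (id 14, depth 4).
Iteration 5: rows with parent_id in {8,12,14} -> backup (id 13, depth 5).
Iteration 6: no rows with parent_id in {13}; recursion stops.
SUM(depth) = 0 + 1 + 1 + 2 + 2 + 2 + 3 + 3 + 4 + 4 + 4 + 5 = 31.

31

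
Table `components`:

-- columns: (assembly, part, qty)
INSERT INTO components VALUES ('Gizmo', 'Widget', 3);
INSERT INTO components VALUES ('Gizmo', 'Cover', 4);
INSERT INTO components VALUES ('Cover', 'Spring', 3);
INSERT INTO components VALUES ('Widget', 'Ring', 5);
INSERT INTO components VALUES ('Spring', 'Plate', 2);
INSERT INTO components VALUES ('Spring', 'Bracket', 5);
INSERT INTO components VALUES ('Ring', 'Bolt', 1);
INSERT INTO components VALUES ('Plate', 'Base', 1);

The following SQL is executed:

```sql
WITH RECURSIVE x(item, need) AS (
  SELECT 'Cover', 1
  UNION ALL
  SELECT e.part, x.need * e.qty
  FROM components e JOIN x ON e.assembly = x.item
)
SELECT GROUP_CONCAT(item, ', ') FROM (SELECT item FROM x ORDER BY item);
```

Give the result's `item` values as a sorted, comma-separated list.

Base, Bracket, Cover, Plate, Spring

Base: (Cover, need=1).
Iteration 1: components of {Cover} -> Spring = 1*3 = 3.
Iteration 2: components of {Spring} -> Bracket = 3*5 = 15, Plate = 3*2 = 6.
Iteration 3: components of {Bracket,Plate} -> Base = 6*1 = 6.
Iteration 4: no further components; recursion stops.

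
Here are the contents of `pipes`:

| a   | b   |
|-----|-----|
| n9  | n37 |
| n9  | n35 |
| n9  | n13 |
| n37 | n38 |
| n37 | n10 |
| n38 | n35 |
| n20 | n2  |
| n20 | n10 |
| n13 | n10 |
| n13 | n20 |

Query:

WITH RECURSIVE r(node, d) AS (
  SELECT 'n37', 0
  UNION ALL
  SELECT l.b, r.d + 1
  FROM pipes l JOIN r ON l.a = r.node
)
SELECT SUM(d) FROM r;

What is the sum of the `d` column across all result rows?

Base: (n37, d=0).
Iteration 1: edges from {n37} -> (n10, d=1), (n38, d=1).
Iteration 2: edges from {n10,n38} -> (n35, d=2).
Iteration 3: no outgoing edges from {n35}; recursion stops.
SUM(d) = 0 + 1 + 1 + 2 = 4.

4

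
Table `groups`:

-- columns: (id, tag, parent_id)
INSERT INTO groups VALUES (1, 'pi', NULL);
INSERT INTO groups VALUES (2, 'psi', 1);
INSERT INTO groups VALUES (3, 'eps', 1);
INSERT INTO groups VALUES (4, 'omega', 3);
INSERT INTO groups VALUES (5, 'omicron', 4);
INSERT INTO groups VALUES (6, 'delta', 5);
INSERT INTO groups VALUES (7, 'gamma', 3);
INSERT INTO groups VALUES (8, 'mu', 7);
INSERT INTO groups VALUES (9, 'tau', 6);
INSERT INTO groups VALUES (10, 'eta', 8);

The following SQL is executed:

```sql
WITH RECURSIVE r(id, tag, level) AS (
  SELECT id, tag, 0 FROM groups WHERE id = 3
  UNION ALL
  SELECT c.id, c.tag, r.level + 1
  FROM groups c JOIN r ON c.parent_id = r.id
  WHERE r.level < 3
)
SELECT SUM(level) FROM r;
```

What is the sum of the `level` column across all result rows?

12

Base: id=3 (eps) at level 0.
Iteration 1: rows with parent_id in {3} -> omega (id 4, level 1), gamma (id 7, level 1).
Iteration 2: rows with parent_id in {4,7} -> omicron (id 5, level 2), mu (id 8, level 2).
Iteration 3: rows with parent_id in {5,8} -> delta (id 6, level 3), eta (id 10, level 3).
Iteration 4: level < 3 fails for all current rows; recursion stops.
SUM(level) = 0 + 1 + 1 + 2 + 2 + 3 + 3 = 12.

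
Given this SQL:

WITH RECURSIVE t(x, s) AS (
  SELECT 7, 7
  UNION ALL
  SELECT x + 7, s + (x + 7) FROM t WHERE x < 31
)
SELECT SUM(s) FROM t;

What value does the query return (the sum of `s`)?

245

Base: x=7, s=7.
Iteration 1: 7 < 31 holds -> x = 7 + 7 = 14, s = 7 + 14 = 21.
Iteration 2: 14 < 31 holds -> x = 14 + 7 = 21, s = 21 + 21 = 42.
Iteration 3: 21 < 31 holds -> x = 21 + 7 = 28, s = 42 + 28 = 70.
Iteration 4: 28 < 31 holds -> x = 28 + 7 = 35, s = 70 + 35 = 105.
Iteration 5: 35 < 31 fails; recursion stops.
SUM(s) = 7 + 21 + 42 + 70 + 105 = 245.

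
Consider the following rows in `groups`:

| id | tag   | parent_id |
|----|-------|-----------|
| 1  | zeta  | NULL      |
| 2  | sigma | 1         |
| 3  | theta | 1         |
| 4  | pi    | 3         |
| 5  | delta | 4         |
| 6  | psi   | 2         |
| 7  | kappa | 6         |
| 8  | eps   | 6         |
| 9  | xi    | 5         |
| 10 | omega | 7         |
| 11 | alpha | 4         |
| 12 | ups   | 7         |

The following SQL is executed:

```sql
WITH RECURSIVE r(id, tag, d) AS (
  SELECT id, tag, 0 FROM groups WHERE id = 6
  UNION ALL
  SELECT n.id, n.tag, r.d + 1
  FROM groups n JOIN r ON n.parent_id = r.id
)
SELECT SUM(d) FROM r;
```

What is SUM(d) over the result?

6

Base: id=6 (psi) at d 0.
Iteration 1: rows with parent_id in {6} -> kappa (id 7, d 1), eps (id 8, d 1).
Iteration 2: rows with parent_id in {7,8} -> omega (id 10, d 2), ups (id 12, d 2).
Iteration 3: no rows with parent_id in {10,12}; recursion stops.
SUM(d) = 0 + 1 + 1 + 2 + 2 = 6.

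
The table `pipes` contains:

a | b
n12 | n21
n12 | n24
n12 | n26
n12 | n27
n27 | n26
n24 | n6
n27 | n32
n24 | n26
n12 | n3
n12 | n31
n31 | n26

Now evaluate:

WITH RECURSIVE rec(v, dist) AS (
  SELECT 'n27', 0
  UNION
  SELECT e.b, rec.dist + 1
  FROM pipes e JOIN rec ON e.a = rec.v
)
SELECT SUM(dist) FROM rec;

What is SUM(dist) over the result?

2

Base: (n27, dist=0).
Iteration 1: edges from {n27} -> (n26, dist=1), (n32, dist=1).
Iteration 2: no outgoing edges from {n26,n32}; recursion stops.
SUM(dist) = 0 + 1 + 1 = 2.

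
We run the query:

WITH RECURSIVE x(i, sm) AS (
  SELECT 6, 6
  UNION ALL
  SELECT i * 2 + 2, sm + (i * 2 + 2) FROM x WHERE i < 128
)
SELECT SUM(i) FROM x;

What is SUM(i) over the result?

492

Base: i=6, sm=6.
Iteration 1: 6 < 128 holds -> i = 6 * 2 + 2 = 14, sm = 6 + 14 = 20.
Iteration 2: 14 < 128 holds -> i = 14 * 2 + 2 = 30, sm = 20 + 30 = 50.
Iteration 3: 30 < 128 holds -> i = 30 * 2 + 2 = 62, sm = 50 + 62 = 112.
Iteration 4: 62 < 128 holds -> i = 62 * 2 + 2 = 126, sm = 112 + 126 = 238.
Iteration 5: 126 < 128 holds -> i = 126 * 2 + 2 = 254, sm = 238 + 254 = 492.
Iteration 6: 254 < 128 fails; recursion stops.
SUM(i) = 6 + 14 + 30 + 62 + 126 + 254 = 492.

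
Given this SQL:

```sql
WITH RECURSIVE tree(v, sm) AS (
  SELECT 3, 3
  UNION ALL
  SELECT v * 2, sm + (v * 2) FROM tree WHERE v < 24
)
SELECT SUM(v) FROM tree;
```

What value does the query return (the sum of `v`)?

Base: v=3, sm=3.
Iteration 1: 3 < 24 holds -> v = 3 * 2 = 6, sm = 3 + 6 = 9.
Iteration 2: 6 < 24 holds -> v = 6 * 2 = 12, sm = 9 + 12 = 21.
Iteration 3: 12 < 24 holds -> v = 12 * 2 = 24, sm = 21 + 24 = 45.
Iteration 4: 24 < 24 fails; recursion stops.
SUM(v) = 3 + 6 + 12 + 24 = 45.

45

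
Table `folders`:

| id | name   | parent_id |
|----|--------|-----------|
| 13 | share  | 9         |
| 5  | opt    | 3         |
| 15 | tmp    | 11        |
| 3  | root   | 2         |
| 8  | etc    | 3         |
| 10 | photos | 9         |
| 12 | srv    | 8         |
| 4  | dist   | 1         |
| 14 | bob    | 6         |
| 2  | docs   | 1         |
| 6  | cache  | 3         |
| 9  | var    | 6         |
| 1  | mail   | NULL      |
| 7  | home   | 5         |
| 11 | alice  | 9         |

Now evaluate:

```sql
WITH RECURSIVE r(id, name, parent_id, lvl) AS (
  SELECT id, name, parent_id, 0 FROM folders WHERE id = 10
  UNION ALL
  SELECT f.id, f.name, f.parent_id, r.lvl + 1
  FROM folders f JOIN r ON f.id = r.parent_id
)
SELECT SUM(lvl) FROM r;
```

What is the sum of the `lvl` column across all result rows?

Base: id=10 (photos), parent_id=9, lvl 0.
Iteration 1: join on id=9 -> var (id 9, parent_id=6, lvl 1).
Iteration 2: join on id=6 -> cache (id 6, parent_id=3, lvl 2).
Iteration 3: join on id=3 -> root (id 3, parent_id=2, lvl 3).
Iteration 4: join on id=2 -> docs (id 2, parent_id=1, lvl 4).
Iteration 5: join on id=1 -> mail (id 1, parent_id=NULL, lvl 5).
Iteration 6: parent_id is NULL; no match; recursion stops.
SUM(lvl) = 0 + 1 + 2 + 3 + 4 + 5 = 15.

15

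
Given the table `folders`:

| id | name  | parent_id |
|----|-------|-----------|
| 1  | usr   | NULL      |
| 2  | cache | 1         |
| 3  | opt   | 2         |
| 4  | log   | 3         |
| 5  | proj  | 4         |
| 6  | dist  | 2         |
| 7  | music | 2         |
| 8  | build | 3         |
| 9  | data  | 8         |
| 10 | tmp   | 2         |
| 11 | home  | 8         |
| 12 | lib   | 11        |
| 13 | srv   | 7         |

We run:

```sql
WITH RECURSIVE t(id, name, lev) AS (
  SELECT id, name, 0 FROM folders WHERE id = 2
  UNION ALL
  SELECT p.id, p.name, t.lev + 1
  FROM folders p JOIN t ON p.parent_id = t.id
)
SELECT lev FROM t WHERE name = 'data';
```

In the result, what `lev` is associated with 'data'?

3

Base: id=2 (cache) at lev 0.
Iteration 1: rows with parent_id in {2} -> opt (id 3, lev 1), dist (id 6, lev 1), music (id 7, lev 1), tmp (id 10, lev 1).
Iteration 2: rows with parent_id in {3,6,7,10} -> log (id 4, lev 2), build (id 8, lev 2), srv (id 13, lev 2).
Iteration 3: rows with parent_id in {4,8,13} -> proj (id 5, lev 3), data (id 9, lev 3), home (id 11, lev 3).
Iteration 4: rows with parent_id in {5,9,11} -> lib (id 12, lev 4).
Iteration 5: no rows with parent_id in {12}; recursion stops.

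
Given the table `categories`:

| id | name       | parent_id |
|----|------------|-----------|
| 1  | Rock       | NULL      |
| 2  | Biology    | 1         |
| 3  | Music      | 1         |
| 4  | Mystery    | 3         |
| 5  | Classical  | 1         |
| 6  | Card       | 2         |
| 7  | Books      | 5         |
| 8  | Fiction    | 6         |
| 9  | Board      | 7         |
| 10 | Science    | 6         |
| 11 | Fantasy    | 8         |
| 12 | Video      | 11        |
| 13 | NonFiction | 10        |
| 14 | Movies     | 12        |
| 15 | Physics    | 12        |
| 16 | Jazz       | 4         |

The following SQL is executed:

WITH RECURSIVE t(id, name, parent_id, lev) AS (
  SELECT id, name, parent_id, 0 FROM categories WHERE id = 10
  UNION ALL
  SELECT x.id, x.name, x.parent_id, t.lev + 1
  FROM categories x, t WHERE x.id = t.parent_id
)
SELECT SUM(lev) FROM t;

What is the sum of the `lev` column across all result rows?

Base: id=10 (Science), parent_id=6, lev 0.
Iteration 1: join on id=6 -> Card (id 6, parent_id=2, lev 1).
Iteration 2: join on id=2 -> Biology (id 2, parent_id=1, lev 2).
Iteration 3: join on id=1 -> Rock (id 1, parent_id=NULL, lev 3).
Iteration 4: parent_id is NULL; no match; recursion stops.
SUM(lev) = 0 + 1 + 2 + 3 = 6.

6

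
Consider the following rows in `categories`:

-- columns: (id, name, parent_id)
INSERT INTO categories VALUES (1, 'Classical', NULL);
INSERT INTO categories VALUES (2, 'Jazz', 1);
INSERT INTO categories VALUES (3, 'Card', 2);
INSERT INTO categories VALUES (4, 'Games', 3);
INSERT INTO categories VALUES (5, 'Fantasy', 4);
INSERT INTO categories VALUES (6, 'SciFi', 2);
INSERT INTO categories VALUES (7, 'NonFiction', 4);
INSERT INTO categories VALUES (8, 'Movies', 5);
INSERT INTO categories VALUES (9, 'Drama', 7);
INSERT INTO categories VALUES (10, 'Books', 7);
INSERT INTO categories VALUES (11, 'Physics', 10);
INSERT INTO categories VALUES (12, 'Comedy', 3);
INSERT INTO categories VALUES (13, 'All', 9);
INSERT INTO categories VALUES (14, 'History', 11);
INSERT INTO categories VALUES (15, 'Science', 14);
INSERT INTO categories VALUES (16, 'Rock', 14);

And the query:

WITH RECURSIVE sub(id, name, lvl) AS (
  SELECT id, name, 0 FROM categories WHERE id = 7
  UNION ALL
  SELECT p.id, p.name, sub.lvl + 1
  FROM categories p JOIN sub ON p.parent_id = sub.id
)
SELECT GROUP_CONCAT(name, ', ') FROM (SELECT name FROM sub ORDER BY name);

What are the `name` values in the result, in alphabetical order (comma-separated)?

Base: id=7 (NonFiction) at lvl 0.
Iteration 1: rows with parent_id in {7} -> Drama (id 9, lvl 1), Books (id 10, lvl 1).
Iteration 2: rows with parent_id in {9,10} -> Physics (id 11, lvl 2), All (id 13, lvl 2).
Iteration 3: rows with parent_id in {11,13} -> History (id 14, lvl 3).
Iteration 4: rows with parent_id in {14} -> Science (id 15, lvl 4), Rock (id 16, lvl 4).
Iteration 5: no rows with parent_id in {15,16}; recursion stops.

All, Books, Drama, History, NonFiction, Physics, Rock, Science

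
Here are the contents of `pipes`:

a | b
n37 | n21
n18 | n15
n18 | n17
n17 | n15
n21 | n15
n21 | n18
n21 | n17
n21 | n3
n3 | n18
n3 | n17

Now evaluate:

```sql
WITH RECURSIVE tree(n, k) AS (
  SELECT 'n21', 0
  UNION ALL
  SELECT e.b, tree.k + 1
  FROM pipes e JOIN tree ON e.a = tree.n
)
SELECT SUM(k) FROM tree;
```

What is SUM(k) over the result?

Base: (n21, k=0).
Iteration 1: edges from {n21} -> (n15, k=1), (n17, k=1), (n18, k=1), (n3, k=1).
Iteration 2: edges from {n15,n17,n18,n3} -> (n15, k=2) x2, (n17, k=2) x2, (n18, k=2). [UNION ALL keeps all 5 new rows, including repeats]
Iteration 3: edges from {n15,n17,n18} -> (n15, k=3) x3, (n17, k=3). [UNION ALL keeps all 4 new rows, including repeats]
Iteration 4: edges from {n15,n17} -> (n15, k=4).
Iteration 5: no outgoing edges from {n15}; recursion stops.
SUM(k) = 0 + 1 + 1 + 1 + 1 + 2 + 2 + 2 + 2 + 2 + 3 + 3 + 3 + 3 + 4 = 30.

30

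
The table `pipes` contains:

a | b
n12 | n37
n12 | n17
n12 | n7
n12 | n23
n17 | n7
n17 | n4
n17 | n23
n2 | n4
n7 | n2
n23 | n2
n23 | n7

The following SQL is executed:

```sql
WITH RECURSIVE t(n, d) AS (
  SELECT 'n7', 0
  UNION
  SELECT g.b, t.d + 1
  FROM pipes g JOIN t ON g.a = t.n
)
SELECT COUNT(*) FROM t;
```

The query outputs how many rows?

Base: (n7, d=0).
Iteration 1: edges from {n7} -> (n2, d=1).
Iteration 2: edges from {n2} -> (n4, d=2).
Iteration 3: no outgoing edges from {n4}; recursion stops.
Total rows emitted: 3.

3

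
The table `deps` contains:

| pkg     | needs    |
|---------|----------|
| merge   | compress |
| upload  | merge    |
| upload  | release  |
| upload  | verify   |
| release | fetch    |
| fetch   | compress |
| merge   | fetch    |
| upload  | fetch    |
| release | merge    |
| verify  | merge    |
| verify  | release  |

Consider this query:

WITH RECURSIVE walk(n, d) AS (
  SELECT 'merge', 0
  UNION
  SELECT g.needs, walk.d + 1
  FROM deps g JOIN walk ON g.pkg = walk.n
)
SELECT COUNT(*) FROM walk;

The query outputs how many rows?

Base: (merge, d=0).
Iteration 1: edges from {merge} -> (compress, d=1), (fetch, d=1).
Iteration 2: edges from {compress,fetch} -> (compress, d=2).
Iteration 3: no outgoing edges from {compress}; recursion stops.
Total rows emitted: 4.

4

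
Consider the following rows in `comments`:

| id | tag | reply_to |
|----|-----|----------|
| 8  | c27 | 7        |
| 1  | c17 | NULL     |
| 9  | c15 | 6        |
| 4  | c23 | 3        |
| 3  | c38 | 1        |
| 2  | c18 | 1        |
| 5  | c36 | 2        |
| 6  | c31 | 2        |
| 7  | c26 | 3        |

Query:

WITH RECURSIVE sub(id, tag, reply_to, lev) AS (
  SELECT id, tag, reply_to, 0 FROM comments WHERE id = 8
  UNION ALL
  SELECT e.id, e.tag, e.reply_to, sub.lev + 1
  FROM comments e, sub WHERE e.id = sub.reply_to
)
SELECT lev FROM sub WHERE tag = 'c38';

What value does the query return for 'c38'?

2

Base: id=8 (c27), reply_to=7, lev 0.
Iteration 1: join on id=7 -> c26 (id 7, reply_to=3, lev 1).
Iteration 2: join on id=3 -> c38 (id 3, reply_to=1, lev 2).
Iteration 3: join on id=1 -> c17 (id 1, reply_to=NULL, lev 3).
Iteration 4: reply_to is NULL; no match; recursion stops.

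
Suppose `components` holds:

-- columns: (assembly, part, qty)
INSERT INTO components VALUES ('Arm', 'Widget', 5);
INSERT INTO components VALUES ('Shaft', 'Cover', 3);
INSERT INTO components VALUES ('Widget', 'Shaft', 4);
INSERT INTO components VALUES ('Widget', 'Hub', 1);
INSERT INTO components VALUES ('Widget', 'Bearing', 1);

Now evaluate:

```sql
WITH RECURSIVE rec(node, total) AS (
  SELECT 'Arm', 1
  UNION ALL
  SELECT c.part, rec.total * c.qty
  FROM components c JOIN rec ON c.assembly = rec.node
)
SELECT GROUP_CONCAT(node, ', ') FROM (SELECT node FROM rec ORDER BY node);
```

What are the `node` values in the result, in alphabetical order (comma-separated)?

Arm, Bearing, Cover, Hub, Shaft, Widget

Base: (Arm, total=1).
Iteration 1: components of {Arm} -> Widget = 1*5 = 5.
Iteration 2: components of {Widget} -> Bearing = 5*1 = 5, Hub = 5*1 = 5, Shaft = 5*4 = 20.
Iteration 3: components of {Bearing,Hub,Shaft} -> Cover = 20*3 = 60.
Iteration 4: no further components; recursion stops.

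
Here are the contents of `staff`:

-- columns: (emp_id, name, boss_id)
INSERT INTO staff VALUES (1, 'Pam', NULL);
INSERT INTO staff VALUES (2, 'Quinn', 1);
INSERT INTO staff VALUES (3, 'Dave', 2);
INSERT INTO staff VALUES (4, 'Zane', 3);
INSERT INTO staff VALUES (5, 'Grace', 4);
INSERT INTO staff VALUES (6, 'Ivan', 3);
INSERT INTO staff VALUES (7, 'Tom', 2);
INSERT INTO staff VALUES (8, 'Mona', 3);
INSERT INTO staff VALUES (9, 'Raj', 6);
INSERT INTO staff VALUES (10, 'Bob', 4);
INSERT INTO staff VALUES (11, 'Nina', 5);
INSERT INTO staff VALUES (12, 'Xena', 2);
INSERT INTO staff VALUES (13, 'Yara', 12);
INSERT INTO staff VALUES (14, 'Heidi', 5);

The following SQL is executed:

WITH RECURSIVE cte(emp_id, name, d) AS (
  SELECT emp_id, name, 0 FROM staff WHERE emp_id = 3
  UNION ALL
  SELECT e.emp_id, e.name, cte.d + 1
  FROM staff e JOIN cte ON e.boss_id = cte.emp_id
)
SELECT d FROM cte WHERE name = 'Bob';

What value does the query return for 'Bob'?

2

Base: emp_id=3 (Dave) at d 0.
Iteration 1: rows with boss_id in {3} -> Zane (id 4, d 1), Ivan (id 6, d 1), Mona (id 8, d 1).
Iteration 2: rows with boss_id in {4,6,8} -> Grace (id 5, d 2), Raj (id 9, d 2), Bob (id 10, d 2).
Iteration 3: rows with boss_id in {5,9,10} -> Nina (id 11, d 3), Heidi (id 14, d 3).
Iteration 4: no rows with boss_id in {11,14}; recursion stops.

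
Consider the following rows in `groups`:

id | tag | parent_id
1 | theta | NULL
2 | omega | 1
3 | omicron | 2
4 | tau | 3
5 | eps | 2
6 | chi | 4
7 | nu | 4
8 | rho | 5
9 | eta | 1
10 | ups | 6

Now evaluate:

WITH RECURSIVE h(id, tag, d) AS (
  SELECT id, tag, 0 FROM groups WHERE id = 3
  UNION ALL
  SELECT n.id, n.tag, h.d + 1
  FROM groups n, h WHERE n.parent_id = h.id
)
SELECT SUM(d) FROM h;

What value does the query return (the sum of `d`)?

8

Base: id=3 (omicron) at d 0.
Iteration 1: rows with parent_id in {3} -> tau (id 4, d 1).
Iteration 2: rows with parent_id in {4} -> chi (id 6, d 2), nu (id 7, d 2).
Iteration 3: rows with parent_id in {6,7} -> ups (id 10, d 3).
Iteration 4: no rows with parent_id in {10}; recursion stops.
SUM(d) = 0 + 1 + 2 + 2 + 3 = 8.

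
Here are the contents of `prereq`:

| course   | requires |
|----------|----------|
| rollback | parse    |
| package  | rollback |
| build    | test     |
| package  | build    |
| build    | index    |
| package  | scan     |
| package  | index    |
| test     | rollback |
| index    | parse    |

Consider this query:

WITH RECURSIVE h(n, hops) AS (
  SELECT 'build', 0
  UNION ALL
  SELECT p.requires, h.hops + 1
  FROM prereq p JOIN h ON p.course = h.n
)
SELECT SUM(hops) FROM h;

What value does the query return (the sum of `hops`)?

9

Base: (build, hops=0).
Iteration 1: edges from {build} -> (index, hops=1), (test, hops=1).
Iteration 2: edges from {index,test} -> (parse, hops=2), (rollback, hops=2).
Iteration 3: edges from {parse,rollback} -> (parse, hops=3).
Iteration 4: no outgoing edges from {parse}; recursion stops.
SUM(hops) = 0 + 1 + 1 + 2 + 2 + 3 = 9.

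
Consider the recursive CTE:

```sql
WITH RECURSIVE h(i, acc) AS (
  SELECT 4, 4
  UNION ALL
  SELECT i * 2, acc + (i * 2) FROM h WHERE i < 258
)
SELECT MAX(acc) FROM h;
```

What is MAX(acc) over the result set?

1020

Base: i=4, acc=4.
Iteration 1: 4 < 258 holds -> i = 4 * 2 = 8, acc = 4 + 8 = 12.
Iteration 2: 8 < 258 holds -> i = 8 * 2 = 16, acc = 12 + 16 = 28.
Iteration 3: 16 < 258 holds -> i = 16 * 2 = 32, acc = 28 + 32 = 60.
Iteration 4: 32 < 258 holds -> i = 32 * 2 = 64, acc = 60 + 64 = 124.
Iteration 5: 64 < 258 holds -> i = 64 * 2 = 128, acc = 124 + 128 = 252.
Iteration 6: 128 < 258 holds -> i = 128 * 2 = 256, acc = 252 + 256 = 508.
Iteration 7: 256 < 258 holds -> i = 256 * 2 = 512, acc = 508 + 512 = 1020.
Iteration 8: 512 < 258 fails; recursion stops.
acc values: 4, 12, 28, 60, 124, 252, 508, 1020; the maximum is 1020.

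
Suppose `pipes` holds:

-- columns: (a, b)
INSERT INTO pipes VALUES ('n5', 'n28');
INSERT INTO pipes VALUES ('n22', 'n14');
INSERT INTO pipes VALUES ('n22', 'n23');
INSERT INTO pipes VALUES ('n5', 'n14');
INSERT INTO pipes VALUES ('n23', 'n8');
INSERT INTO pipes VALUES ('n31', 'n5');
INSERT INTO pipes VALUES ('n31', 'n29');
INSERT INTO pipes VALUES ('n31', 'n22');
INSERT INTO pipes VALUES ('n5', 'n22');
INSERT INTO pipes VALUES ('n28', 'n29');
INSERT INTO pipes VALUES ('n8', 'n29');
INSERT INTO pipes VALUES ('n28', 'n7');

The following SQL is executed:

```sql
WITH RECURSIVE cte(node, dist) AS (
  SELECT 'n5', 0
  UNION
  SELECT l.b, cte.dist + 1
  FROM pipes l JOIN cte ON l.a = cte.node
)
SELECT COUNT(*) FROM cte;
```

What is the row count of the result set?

Base: (n5, dist=0).
Iteration 1: edges from {n5} -> (n14, dist=1), (n22, dist=1), (n28, dist=1).
Iteration 2: edges from {n14,n22,n28} -> (n14, dist=2), (n23, dist=2), (n29, dist=2), (n7, dist=2).
Iteration 3: edges from {n14,n23,n29,n7} -> (n8, dist=3).
Iteration 4: edges from {n8} -> (n29, dist=4).
Iteration 5: no outgoing edges from {n29}; recursion stops.
Total rows emitted: 10.

10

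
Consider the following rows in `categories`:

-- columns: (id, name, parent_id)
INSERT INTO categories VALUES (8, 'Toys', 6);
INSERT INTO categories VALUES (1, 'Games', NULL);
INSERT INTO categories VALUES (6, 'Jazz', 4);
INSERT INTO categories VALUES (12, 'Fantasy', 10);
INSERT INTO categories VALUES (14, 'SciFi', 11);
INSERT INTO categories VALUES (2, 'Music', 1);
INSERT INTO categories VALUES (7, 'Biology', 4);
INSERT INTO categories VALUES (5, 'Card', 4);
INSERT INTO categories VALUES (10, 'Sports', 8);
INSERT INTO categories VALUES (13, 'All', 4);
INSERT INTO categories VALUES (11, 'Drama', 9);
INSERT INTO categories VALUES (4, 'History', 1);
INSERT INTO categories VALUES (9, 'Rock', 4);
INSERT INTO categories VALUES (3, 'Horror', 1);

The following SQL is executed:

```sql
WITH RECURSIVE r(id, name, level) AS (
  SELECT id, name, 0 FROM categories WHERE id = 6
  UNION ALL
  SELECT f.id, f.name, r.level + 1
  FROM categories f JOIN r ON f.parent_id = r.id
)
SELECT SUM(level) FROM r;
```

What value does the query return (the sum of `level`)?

Base: id=6 (Jazz) at level 0.
Iteration 1: rows with parent_id in {6} -> Toys (id 8, level 1).
Iteration 2: rows with parent_id in {8} -> Sports (id 10, level 2).
Iteration 3: rows with parent_id in {10} -> Fantasy (id 12, level 3).
Iteration 4: no rows with parent_id in {12}; recursion stops.
SUM(level) = 0 + 1 + 2 + 3 = 6.

6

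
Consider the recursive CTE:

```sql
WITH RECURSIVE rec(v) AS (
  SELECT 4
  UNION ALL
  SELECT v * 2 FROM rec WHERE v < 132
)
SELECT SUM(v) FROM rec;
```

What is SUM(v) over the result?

Base: v=4.
Iteration 1: 4 < 132 holds -> v = 4 * 2 = 8.
Iteration 2: 8 < 132 holds -> v = 8 * 2 = 16.
Iteration 3: 16 < 132 holds -> v = 16 * 2 = 32.
Iteration 4: 32 < 132 holds -> v = 32 * 2 = 64.
Iteration 5: 64 < 132 holds -> v = 64 * 2 = 128.
Iteration 6: 128 < 132 holds -> v = 128 * 2 = 256.
Iteration 7: 256 < 132 fails; recursion stops.
SUM(v) = 4 + 8 + 16 + 32 + 64 + 128 + 256 = 508.

508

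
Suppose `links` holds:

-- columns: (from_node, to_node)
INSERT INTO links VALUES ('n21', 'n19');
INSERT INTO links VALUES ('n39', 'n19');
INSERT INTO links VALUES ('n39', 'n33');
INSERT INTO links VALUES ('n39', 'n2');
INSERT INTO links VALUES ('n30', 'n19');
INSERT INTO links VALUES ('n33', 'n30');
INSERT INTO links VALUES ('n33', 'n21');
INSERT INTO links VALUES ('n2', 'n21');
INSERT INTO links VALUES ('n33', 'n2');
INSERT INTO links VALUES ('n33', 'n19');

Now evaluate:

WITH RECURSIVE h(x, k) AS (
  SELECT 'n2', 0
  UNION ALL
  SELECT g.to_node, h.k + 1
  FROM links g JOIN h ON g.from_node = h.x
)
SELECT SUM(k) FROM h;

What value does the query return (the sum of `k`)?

Base: (n2, k=0).
Iteration 1: edges from {n2} -> (n21, k=1).
Iteration 2: edges from {n21} -> (n19, k=2).
Iteration 3: no outgoing edges from {n19}; recursion stops.
SUM(k) = 0 + 1 + 2 = 3.

3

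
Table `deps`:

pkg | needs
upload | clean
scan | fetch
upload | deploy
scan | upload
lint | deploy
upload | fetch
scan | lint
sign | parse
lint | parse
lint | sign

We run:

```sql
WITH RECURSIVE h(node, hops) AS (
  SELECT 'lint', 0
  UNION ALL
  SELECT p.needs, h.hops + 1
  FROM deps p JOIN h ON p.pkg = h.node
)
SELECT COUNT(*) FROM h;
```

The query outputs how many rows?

Base: (lint, hops=0).
Iteration 1: edges from {lint} -> (deploy, hops=1), (parse, hops=1), (sign, hops=1).
Iteration 2: edges from {deploy,parse,sign} -> (parse, hops=2).
Iteration 3: no outgoing edges from {parse}; recursion stops.
Total rows emitted: 5.

5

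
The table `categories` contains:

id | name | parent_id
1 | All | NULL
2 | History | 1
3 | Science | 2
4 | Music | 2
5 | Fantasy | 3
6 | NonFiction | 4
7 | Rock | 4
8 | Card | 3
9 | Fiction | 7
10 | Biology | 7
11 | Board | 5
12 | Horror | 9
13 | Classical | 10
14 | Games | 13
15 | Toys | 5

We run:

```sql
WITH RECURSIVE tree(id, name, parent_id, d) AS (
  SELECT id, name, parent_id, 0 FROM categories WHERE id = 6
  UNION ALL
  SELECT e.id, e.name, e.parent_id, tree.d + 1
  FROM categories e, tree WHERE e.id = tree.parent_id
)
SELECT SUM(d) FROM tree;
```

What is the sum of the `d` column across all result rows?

Base: id=6 (NonFiction), parent_id=4, d 0.
Iteration 1: join on id=4 -> Music (id 4, parent_id=2, d 1).
Iteration 2: join on id=2 -> History (id 2, parent_id=1, d 2).
Iteration 3: join on id=1 -> All (id 1, parent_id=NULL, d 3).
Iteration 4: parent_id is NULL; no match; recursion stops.
SUM(d) = 0 + 1 + 2 + 3 = 6.

6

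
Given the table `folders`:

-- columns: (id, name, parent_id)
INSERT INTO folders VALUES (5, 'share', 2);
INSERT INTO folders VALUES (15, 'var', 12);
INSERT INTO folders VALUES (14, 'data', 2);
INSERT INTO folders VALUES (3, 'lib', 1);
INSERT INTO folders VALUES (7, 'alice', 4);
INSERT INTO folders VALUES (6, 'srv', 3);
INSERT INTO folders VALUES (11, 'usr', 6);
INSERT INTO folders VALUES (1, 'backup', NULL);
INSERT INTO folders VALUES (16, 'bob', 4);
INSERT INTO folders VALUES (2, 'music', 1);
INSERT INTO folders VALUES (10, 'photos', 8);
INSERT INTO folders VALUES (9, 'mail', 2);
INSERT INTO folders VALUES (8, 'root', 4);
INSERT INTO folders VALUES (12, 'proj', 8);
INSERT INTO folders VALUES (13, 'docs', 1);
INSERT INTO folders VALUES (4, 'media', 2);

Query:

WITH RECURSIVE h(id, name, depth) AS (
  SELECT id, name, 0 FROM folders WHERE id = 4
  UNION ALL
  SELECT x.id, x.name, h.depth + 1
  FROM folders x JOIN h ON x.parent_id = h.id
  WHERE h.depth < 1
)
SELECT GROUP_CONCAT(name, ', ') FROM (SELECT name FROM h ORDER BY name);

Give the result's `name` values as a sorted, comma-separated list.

Base: id=4 (media) at depth 0.
Iteration 1: rows with parent_id in {4} -> alice (id 7, depth 1), root (id 8, depth 1), bob (id 16, depth 1).
Iteration 2: depth < 1 fails for all current rows; recursion stops.

alice, bob, media, root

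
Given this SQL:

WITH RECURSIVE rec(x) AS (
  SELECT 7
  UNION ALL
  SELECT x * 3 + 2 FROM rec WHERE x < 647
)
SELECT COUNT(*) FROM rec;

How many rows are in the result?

Base: x=7.
Iteration 1: 7 < 647 holds -> x = 7 * 3 + 2 = 23.
Iteration 2: 23 < 647 holds -> x = 23 * 3 + 2 = 71.
Iteration 3: 71 < 647 holds -> x = 71 * 3 + 2 = 215.
Iteration 4: 215 < 647 holds -> x = 215 * 3 + 2 = 647.
Iteration 5: 647 < 647 fails; recursion stops.
Total rows emitted: 5.

5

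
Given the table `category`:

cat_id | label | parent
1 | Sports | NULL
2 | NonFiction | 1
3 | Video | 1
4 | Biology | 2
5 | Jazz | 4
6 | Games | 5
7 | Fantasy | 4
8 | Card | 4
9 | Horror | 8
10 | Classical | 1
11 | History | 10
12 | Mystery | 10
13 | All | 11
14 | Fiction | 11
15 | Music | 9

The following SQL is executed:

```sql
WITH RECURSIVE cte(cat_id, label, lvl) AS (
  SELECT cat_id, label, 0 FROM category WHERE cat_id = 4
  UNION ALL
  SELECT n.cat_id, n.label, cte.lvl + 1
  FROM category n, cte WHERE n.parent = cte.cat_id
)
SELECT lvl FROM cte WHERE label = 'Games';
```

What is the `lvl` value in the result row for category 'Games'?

2

Base: cat_id=4 (Biology) at lvl 0.
Iteration 1: rows with parent in {4} -> Jazz (id 5, lvl 1), Fantasy (id 7, lvl 1), Card (id 8, lvl 1).
Iteration 2: rows with parent in {5,7,8} -> Games (id 6, lvl 2), Horror (id 9, lvl 2).
Iteration 3: rows with parent in {6,9} -> Music (id 15, lvl 3).
Iteration 4: no rows with parent in {15}; recursion stops.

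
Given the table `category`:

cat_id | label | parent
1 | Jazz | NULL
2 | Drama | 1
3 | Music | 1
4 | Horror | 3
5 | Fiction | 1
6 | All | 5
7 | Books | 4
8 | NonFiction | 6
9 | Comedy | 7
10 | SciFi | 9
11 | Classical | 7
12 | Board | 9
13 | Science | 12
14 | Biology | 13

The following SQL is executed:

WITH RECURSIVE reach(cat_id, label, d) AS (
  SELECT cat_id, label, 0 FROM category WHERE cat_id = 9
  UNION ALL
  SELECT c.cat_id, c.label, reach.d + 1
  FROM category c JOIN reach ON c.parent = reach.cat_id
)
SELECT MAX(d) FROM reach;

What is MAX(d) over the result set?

Base: cat_id=9 (Comedy) at d 0.
Iteration 1: rows with parent in {9} -> SciFi (id 10, d 1), Board (id 12, d 1).
Iteration 2: rows with parent in {10,12} -> Science (id 13, d 2).
Iteration 3: rows with parent in {13} -> Biology (id 14, d 3).
Iteration 4: no rows with parent in {14}; recursion stops.
d values: 0, 1, 1, 2, 3; the maximum is 3.

3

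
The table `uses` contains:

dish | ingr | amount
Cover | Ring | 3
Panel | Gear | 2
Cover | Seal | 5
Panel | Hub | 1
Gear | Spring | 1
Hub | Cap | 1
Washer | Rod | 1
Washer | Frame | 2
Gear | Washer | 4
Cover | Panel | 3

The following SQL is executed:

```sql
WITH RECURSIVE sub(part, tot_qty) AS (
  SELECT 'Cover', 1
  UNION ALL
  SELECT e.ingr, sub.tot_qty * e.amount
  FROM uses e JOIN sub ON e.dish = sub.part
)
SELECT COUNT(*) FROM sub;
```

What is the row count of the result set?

Base: (Cover, tot_qty=1).
Iteration 1: components of {Cover} -> Panel = 1*3 = 3, Ring = 1*3 = 3, Seal = 1*5 = 5.
Iteration 2: components of {Panel,Ring,Seal} -> Gear = 3*2 = 6, Hub = 3*1 = 3.
Iteration 3: components of {Gear,Hub} -> Cap = 3*1 = 3, Spring = 6*1 = 6, Washer = 6*4 = 24.
Iteration 4: components of {Cap,Spring,Washer} -> Frame = 24*2 = 48, Rod = 24*1 = 24.
Iteration 5: no further components; recursion stops.
Total rows emitted: 11.

11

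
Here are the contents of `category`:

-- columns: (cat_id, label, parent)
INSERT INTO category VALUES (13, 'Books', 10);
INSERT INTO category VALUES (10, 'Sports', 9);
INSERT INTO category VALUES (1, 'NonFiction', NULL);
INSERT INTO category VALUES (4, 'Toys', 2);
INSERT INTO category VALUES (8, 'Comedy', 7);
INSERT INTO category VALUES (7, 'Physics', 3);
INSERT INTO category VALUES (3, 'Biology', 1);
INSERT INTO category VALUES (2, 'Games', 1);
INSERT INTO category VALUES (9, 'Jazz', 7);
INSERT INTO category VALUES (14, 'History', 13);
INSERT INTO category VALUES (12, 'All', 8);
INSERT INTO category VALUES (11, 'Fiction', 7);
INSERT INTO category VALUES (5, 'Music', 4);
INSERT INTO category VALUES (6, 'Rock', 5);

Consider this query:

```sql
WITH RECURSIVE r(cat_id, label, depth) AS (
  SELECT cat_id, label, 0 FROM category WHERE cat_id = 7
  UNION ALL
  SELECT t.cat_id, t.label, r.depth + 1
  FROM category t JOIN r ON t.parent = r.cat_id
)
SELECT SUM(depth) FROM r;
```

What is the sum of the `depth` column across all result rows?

14

Base: cat_id=7 (Physics) at depth 0.
Iteration 1: rows with parent in {7} -> Comedy (id 8, depth 1), Jazz (id 9, depth 1), Fiction (id 11, depth 1).
Iteration 2: rows with parent in {8,9,11} -> Sports (id 10, depth 2), All (id 12, depth 2).
Iteration 3: rows with parent in {10,12} -> Books (id 13, depth 3).
Iteration 4: rows with parent in {13} -> History (id 14, depth 4).
Iteration 5: no rows with parent in {14}; recursion stops.
SUM(depth) = 0 + 1 + 1 + 1 + 2 + 2 + 3 + 4 = 14.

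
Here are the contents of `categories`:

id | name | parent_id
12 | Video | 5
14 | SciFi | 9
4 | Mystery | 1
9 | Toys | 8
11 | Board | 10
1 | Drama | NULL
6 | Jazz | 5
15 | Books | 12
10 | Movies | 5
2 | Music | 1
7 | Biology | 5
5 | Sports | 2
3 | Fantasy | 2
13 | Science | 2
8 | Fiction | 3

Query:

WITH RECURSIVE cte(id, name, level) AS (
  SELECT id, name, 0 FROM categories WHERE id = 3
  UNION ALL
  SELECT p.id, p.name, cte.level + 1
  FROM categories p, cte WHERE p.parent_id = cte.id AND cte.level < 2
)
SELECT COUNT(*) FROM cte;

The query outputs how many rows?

3

Base: id=3 (Fantasy) at level 0.
Iteration 1: rows with parent_id in {3} -> Fiction (id 8, level 1).
Iteration 2: rows with parent_id in {8} -> Toys (id 9, level 2).
Iteration 3: level < 2 fails for all current rows; recursion stops.
Total rows emitted: 3.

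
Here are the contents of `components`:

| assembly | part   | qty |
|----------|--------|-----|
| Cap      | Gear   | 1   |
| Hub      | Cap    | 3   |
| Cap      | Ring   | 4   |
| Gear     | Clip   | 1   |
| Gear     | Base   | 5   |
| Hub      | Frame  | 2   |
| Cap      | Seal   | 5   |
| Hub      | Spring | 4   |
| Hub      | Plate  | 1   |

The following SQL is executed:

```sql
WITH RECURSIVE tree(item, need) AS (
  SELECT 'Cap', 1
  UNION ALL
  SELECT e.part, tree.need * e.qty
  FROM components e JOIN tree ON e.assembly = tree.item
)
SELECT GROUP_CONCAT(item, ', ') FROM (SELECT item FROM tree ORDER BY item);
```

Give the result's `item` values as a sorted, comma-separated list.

Base, Cap, Clip, Gear, Ring, Seal

Base: (Cap, need=1).
Iteration 1: components of {Cap} -> Gear = 1*1 = 1, Ring = 1*4 = 4, Seal = 1*5 = 5.
Iteration 2: components of {Gear,Ring,Seal} -> Base = 1*5 = 5, Clip = 1*1 = 1.
Iteration 3: no further components; recursion stops.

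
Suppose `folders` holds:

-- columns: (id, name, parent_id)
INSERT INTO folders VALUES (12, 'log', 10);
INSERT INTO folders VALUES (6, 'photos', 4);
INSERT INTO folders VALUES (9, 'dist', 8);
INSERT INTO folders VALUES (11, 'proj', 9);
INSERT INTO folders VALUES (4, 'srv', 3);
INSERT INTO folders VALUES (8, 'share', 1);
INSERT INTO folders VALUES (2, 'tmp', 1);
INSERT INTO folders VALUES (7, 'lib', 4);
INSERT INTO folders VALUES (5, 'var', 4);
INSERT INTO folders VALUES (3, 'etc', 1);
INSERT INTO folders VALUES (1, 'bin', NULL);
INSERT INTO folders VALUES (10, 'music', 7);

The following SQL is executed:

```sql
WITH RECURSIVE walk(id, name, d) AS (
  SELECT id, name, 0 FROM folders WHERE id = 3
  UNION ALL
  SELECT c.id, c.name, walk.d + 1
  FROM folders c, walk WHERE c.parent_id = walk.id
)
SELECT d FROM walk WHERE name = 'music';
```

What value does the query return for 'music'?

Base: id=3 (etc) at d 0.
Iteration 1: rows with parent_id in {3} -> srv (id 4, d 1).
Iteration 2: rows with parent_id in {4} -> var (id 5, d 2), photos (id 6, d 2), lib (id 7, d 2).
Iteration 3: rows with parent_id in {5,6,7} -> music (id 10, d 3).
Iteration 4: rows with parent_id in {10} -> log (id 12, d 4).
Iteration 5: no rows with parent_id in {12}; recursion stops.

3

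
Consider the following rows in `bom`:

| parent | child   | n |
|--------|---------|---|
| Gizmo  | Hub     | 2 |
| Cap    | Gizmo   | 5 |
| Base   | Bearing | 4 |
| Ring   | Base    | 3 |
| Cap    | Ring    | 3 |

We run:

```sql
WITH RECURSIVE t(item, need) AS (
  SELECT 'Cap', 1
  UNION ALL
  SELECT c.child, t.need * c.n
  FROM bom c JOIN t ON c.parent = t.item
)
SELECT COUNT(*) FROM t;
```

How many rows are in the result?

6

Base: (Cap, need=1).
Iteration 1: components of {Cap} -> Gizmo = 1*5 = 5, Ring = 1*3 = 3.
Iteration 2: components of {Gizmo,Ring} -> Base = 3*3 = 9, Hub = 5*2 = 10.
Iteration 3: components of {Base,Hub} -> Bearing = 9*4 = 36.
Iteration 4: no further components; recursion stops.
Total rows emitted: 6.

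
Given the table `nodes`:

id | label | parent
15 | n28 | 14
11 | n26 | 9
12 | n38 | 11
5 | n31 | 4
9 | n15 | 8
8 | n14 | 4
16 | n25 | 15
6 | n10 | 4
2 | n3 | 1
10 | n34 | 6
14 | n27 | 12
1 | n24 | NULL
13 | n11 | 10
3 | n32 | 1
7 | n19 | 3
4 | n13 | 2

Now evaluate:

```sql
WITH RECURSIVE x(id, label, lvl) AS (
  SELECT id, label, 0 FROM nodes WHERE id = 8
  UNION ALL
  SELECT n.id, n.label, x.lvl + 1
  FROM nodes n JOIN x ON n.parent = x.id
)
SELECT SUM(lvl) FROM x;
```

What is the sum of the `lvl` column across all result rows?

21

Base: id=8 (n14) at lvl 0.
Iteration 1: rows with parent in {8} -> n15 (id 9, lvl 1).
Iteration 2: rows with parent in {9} -> n26 (id 11, lvl 2).
Iteration 3: rows with parent in {11} -> n38 (id 12, lvl 3).
Iteration 4: rows with parent in {12} -> n27 (id 14, lvl 4).
Iteration 5: rows with parent in {14} -> n28 (id 15, lvl 5).
Iteration 6: rows with parent in {15} -> n25 (id 16, lvl 6).
Iteration 7: no rows with parent in {16}; recursion stops.
SUM(lvl) = 0 + 1 + 2 + 3 + 4 + 5 + 6 = 21.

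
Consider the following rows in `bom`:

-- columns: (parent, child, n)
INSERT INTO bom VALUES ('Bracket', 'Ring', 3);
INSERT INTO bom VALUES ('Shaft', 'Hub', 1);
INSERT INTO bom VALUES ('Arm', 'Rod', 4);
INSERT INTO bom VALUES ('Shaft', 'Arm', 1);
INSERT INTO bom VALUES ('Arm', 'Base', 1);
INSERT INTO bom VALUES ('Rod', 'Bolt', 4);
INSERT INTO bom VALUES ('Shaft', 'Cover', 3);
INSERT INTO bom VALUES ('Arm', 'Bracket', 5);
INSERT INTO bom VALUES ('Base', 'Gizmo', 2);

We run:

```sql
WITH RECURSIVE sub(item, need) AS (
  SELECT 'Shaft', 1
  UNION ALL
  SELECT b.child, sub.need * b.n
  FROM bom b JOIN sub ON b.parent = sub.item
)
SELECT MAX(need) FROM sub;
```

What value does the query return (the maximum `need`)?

Base: (Shaft, need=1).
Iteration 1: components of {Shaft} -> Arm = 1*1 = 1, Cover = 1*3 = 3, Hub = 1*1 = 1.
Iteration 2: components of {Arm,Cover,Hub} -> Base = 1*1 = 1, Bracket = 1*5 = 5, Rod = 1*4 = 4.
Iteration 3: components of {Base,Bracket,Rod} -> Bolt = 4*4 = 16, Gizmo = 1*2 = 2, Ring = 5*3 = 15.
Iteration 4: no further components; recursion stops.
need values: 1, 1, 3, 1, 5, 4, 1, 15, 16, 2; the maximum is 16.

16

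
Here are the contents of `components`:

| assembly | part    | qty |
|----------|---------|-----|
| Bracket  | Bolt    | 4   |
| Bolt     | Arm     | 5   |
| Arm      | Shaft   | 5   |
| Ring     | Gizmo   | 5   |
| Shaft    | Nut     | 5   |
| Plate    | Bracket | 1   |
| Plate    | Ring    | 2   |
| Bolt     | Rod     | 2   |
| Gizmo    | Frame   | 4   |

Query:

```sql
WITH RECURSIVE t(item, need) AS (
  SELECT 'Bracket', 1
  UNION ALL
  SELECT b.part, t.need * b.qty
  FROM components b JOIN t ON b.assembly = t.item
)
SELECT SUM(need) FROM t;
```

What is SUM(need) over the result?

Base: (Bracket, need=1).
Iteration 1: components of {Bracket} -> Bolt = 1*4 = 4.
Iteration 2: components of {Bolt} -> Arm = 4*5 = 20, Rod = 4*2 = 8.
Iteration 3: components of {Arm,Rod} -> Shaft = 20*5 = 100.
Iteration 4: components of {Shaft} -> Nut = 100*5 = 500.
Iteration 5: no further components; recursion stops.
SUM(need) = 1 + 4 + 20 + 8 + 100 + 500 = 633.

633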